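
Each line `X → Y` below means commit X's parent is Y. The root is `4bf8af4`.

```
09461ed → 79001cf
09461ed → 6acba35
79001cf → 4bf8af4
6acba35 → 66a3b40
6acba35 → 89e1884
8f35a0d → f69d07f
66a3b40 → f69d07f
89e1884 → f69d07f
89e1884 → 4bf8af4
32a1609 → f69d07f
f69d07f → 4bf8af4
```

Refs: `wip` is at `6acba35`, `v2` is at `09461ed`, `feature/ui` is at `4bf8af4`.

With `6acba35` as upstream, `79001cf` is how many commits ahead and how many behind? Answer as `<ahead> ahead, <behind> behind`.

Reachable from 79001cf: {4bf8af4, 79001cf}.
Reachable from 6acba35: {4bf8af4, 66a3b40, 6acba35, 89e1884, f69d07f}.
Only in 79001cf's history (ahead): {79001cf} — 1.
Only in 6acba35's history (behind): {66a3b40, 6acba35, 89e1884, f69d07f} — 4.

1 ahead, 4 behind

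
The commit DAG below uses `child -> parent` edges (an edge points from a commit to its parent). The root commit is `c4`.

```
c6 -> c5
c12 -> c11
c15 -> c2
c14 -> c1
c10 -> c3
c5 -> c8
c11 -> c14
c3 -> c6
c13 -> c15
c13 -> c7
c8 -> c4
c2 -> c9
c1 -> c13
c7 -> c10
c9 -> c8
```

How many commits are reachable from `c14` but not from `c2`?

9

Reachable from c14: {c1, c10, c13, c14, c15, c2, c3, c4, c5, c6, c7, c8, c9}.
Reachable from c2: {c2, c4, c8, c9}.
In c14's history but not c2's: {c1, c10, c13, c14, c15, c3, c5, c6, c7} — 9 commits.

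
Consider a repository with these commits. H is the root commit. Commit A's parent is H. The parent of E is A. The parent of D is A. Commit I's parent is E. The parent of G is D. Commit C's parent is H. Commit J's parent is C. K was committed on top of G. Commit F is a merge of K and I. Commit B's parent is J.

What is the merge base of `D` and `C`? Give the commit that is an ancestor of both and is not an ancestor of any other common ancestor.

Ancestors of D: {A, D, H}.
Ancestors of C: {C, H}.
Common ancestors: {H}.
The only common ancestor is H, so it is the merge base.

H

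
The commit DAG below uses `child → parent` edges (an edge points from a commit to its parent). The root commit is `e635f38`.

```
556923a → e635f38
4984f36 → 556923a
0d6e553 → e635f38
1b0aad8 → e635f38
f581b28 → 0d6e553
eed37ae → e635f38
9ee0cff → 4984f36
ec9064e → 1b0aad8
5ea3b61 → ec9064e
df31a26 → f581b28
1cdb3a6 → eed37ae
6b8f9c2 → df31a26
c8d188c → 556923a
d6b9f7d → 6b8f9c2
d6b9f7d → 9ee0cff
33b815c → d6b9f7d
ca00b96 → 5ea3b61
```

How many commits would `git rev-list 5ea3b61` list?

Walking parent pointers from 5ea3b61: reachable set = {1b0aad8, 5ea3b61, e635f38, ec9064e}.
That is 4 commits.

4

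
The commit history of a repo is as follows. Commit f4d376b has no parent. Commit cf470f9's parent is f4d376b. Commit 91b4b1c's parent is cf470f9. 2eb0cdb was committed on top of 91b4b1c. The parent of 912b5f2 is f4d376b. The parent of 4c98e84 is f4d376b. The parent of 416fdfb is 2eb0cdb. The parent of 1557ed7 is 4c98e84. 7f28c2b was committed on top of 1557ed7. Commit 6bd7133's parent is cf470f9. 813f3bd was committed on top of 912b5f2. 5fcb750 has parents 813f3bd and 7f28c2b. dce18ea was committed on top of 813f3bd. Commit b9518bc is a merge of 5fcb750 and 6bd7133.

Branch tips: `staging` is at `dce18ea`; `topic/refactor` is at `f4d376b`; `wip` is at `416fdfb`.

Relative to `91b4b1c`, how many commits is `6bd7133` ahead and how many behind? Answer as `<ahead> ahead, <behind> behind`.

1 ahead, 1 behind

Reachable from 6bd7133: {6bd7133, cf470f9, f4d376b}.
Reachable from 91b4b1c: {91b4b1c, cf470f9, f4d376b}.
Only in 6bd7133's history (ahead): {6bd7133} — 1.
Only in 91b4b1c's history (behind): {91b4b1c} — 1.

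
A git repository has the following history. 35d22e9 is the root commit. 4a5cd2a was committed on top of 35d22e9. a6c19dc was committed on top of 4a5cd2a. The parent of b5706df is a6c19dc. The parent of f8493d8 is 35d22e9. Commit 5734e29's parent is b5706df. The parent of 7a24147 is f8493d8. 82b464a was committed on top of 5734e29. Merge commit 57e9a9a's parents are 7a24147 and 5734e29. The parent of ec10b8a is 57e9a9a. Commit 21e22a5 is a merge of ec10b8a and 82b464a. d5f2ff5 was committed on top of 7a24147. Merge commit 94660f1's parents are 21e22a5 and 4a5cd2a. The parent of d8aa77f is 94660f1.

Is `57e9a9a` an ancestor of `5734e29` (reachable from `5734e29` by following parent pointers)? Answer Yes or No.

No

Ancestors of 5734e29: {35d22e9, 4a5cd2a, 5734e29, a6c19dc, b5706df}.
57e9a9a is not in that set, so it is not an ancestor of 5734e29.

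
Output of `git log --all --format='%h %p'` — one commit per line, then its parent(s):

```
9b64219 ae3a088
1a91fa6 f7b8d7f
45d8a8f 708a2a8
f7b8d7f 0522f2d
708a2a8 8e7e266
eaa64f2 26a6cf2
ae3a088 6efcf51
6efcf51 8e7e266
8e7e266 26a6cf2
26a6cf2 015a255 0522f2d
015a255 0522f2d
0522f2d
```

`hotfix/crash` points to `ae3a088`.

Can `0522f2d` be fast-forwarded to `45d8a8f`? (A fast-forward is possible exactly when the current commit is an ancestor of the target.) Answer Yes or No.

Yes

A fast-forward from 0522f2d to 45d8a8f is possible iff 0522f2d is an ancestor of 45d8a8f.
Ancestors of 45d8a8f: {015a255, 0522f2d, 26a6cf2, 45d8a8f, 708a2a8, 8e7e266}.
0522f2d is among them, so fast-forward is possible.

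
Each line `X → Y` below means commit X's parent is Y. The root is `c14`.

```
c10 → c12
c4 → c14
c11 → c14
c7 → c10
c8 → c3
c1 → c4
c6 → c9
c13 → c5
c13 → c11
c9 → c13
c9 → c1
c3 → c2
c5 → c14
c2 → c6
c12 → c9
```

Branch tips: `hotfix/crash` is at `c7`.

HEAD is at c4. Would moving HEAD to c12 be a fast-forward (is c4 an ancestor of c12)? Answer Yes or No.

Yes

A fast-forward from c4 to c12 is possible iff c4 is an ancestor of c12.
Ancestors of c12: {c1, c11, c12, c13, c14, c4, c5, c9}.
c4 is among them, so fast-forward is possible.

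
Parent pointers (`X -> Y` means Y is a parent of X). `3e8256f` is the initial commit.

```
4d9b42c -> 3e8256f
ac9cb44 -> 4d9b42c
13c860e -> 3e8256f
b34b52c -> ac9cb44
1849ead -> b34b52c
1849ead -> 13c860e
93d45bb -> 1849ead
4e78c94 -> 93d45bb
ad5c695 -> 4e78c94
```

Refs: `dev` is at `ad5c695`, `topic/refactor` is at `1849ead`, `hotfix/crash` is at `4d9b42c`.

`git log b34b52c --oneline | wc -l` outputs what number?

4

Walking parent pointers from b34b52c: reachable set = {3e8256f, 4d9b42c, ac9cb44, b34b52c}.
That is 4 commits.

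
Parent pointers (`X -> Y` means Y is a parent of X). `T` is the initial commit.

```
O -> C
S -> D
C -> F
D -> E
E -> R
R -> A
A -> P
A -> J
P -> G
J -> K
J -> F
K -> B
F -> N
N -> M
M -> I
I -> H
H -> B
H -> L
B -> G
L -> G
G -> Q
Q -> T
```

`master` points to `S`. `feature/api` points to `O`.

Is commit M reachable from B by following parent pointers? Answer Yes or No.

Ancestors of B: {B, G, Q, T}.
M is not in that set, so it is not an ancestor of B.

No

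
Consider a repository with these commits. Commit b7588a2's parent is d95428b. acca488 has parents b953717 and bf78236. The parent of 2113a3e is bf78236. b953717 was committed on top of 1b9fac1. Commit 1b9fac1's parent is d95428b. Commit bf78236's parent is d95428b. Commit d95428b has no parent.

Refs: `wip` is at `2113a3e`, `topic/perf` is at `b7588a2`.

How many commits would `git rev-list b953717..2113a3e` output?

Reachable from 2113a3e: {2113a3e, bf78236, d95428b}.
Reachable from b953717: {1b9fac1, b953717, d95428b}.
In 2113a3e's history but not b953717's: {2113a3e, bf78236} — 2 commits.

2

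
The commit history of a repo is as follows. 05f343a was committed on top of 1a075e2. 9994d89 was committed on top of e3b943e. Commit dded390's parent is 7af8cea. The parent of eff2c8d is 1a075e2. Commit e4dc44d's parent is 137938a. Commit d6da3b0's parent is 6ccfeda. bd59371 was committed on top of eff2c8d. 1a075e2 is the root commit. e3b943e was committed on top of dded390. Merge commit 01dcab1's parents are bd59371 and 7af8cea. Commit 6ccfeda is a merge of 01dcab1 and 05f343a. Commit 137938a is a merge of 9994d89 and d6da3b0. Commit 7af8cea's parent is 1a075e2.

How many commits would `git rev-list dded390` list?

Walking parent pointers from dded390: reachable set = {1a075e2, 7af8cea, dded390}.
That is 3 commits.

3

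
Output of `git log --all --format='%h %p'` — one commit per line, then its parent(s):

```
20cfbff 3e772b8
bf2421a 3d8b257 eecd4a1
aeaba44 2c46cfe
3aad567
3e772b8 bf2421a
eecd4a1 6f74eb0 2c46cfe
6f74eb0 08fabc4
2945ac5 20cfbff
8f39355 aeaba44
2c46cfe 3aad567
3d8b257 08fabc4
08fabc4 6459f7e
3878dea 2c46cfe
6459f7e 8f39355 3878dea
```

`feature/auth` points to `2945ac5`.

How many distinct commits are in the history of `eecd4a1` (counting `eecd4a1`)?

Walking parent pointers from eecd4a1: reachable set = {08fabc4, 2c46cfe, 3878dea, 3aad567, 6459f7e, 6f74eb0, 8f39355, aeaba44, eecd4a1}.
That is 9 commits.

9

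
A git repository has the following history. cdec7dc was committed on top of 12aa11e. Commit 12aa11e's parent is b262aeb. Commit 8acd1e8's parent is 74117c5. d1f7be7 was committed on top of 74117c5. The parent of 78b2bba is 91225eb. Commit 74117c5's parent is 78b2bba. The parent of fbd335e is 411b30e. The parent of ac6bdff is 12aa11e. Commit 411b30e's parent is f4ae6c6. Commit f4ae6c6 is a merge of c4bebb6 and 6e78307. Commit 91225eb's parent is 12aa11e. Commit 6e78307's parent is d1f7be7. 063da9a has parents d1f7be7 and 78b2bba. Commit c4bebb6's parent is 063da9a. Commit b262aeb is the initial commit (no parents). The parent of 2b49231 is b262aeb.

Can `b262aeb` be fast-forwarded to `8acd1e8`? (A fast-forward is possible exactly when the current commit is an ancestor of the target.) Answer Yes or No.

Yes

A fast-forward from b262aeb to 8acd1e8 is possible iff b262aeb is an ancestor of 8acd1e8.
Ancestors of 8acd1e8: {12aa11e, 74117c5, 78b2bba, 8acd1e8, 91225eb, b262aeb}.
b262aeb is among them, so fast-forward is possible.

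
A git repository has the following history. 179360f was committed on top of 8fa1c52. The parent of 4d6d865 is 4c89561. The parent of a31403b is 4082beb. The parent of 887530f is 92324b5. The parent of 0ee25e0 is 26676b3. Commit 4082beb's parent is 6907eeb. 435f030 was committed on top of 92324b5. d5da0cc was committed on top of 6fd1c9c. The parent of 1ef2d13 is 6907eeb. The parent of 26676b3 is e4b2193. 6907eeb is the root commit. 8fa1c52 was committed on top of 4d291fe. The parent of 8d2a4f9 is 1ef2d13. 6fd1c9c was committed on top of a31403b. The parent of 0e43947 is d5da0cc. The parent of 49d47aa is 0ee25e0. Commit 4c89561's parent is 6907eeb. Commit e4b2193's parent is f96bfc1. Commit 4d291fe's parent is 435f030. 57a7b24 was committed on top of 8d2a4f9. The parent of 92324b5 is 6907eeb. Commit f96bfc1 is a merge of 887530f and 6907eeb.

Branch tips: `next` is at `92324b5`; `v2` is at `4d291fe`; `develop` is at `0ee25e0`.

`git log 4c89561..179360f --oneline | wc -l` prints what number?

5

Reachable from 179360f: {179360f, 435f030, 4d291fe, 6907eeb, 8fa1c52, 92324b5}.
Reachable from 4c89561: {4c89561, 6907eeb}.
In 179360f's history but not 4c89561's: {179360f, 435f030, 4d291fe, 8fa1c52, 92324b5} — 5 commits.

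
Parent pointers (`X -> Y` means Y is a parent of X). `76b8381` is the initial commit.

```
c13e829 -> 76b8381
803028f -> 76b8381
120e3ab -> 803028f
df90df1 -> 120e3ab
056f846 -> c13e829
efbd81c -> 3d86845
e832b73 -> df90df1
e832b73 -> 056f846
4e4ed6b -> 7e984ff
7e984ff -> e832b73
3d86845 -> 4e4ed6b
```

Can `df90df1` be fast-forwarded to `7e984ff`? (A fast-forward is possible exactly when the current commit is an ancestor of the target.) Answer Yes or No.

A fast-forward from df90df1 to 7e984ff is possible iff df90df1 is an ancestor of 7e984ff.
Ancestors of 7e984ff: {056f846, 120e3ab, 76b8381, 7e984ff, 803028f, c13e829, df90df1, e832b73}.
df90df1 is among them, so fast-forward is possible.

Yes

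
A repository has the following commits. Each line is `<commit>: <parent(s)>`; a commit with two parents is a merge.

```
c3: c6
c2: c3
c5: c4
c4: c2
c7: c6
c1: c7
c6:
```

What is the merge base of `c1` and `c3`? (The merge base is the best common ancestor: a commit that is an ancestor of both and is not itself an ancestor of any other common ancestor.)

Ancestors of c1: {c1, c6, c7}.
Ancestors of c3: {c3, c6}.
Common ancestors: {c6}.
The only common ancestor is c6, so it is the merge base.

c6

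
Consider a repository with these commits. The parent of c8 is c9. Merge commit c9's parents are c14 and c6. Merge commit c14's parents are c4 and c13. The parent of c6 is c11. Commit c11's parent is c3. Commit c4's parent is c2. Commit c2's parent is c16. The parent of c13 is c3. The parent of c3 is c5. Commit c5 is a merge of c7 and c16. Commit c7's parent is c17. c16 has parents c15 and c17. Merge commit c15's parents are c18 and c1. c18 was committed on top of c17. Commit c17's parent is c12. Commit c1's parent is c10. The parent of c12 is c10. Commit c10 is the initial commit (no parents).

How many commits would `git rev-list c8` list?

Walking parent pointers from c8: reachable set = {c1, c10, c11, c12, c13, c14, c15, c16, c17, c18, c2, c3, c4, c5, c6, c7, c8, c9}.
That is 18 commits.

18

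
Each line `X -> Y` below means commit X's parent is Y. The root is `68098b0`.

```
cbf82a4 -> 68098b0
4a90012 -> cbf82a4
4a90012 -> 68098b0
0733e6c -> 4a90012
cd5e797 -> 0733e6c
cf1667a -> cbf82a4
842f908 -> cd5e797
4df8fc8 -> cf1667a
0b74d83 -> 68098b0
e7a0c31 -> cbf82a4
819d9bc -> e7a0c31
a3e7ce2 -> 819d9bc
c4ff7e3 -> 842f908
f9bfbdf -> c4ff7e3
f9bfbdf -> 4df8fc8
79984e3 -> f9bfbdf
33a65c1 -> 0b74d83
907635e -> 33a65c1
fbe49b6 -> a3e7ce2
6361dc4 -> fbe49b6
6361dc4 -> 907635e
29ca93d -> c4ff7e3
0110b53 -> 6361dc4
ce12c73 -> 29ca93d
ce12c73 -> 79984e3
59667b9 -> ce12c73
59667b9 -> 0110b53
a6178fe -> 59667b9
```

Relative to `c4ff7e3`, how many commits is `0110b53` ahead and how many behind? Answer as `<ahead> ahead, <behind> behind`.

Reachable from 0110b53: {0110b53, 0b74d83, 33a65c1, 6361dc4, 68098b0, 819d9bc, 907635e, a3e7ce2, cbf82a4, e7a0c31, fbe49b6}.
Reachable from c4ff7e3: {0733e6c, 4a90012, 68098b0, 842f908, c4ff7e3, cbf82a4, cd5e797}.
Only in 0110b53's history (ahead): {0110b53, 0b74d83, 33a65c1, 6361dc4, 819d9bc, 907635e, a3e7ce2, e7a0c31, fbe49b6} — 9.
Only in c4ff7e3's history (behind): {0733e6c, 4a90012, 842f908, c4ff7e3, cd5e797} — 5.

9 ahead, 5 behind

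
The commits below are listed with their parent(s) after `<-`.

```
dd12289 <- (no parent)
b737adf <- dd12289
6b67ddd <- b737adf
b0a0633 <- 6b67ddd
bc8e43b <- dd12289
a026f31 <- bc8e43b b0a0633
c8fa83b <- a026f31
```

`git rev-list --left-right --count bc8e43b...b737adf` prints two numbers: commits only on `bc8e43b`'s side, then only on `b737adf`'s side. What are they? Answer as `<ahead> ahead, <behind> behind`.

Reachable from bc8e43b: {bc8e43b, dd12289}.
Reachable from b737adf: {b737adf, dd12289}.
Only in bc8e43b's history (ahead): {bc8e43b} — 1.
Only in b737adf's history (behind): {b737adf} — 1.

1 ahead, 1 behind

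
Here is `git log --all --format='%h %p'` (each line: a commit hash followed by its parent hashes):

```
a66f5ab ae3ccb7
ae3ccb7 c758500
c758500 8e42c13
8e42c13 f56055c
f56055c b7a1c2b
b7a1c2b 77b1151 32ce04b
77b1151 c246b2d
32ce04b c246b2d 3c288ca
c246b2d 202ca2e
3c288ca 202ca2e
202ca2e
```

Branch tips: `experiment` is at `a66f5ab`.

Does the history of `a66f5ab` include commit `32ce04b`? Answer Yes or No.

Yes

Ancestors of a66f5ab (commits reachable by following parents): {202ca2e, 32ce04b, 3c288ca, 77b1151, 8e42c13, a66f5ab, ae3ccb7, b7a1c2b, c246b2d, c758500, f56055c}.
32ce04b is in that set, so it is an ancestor of a66f5ab.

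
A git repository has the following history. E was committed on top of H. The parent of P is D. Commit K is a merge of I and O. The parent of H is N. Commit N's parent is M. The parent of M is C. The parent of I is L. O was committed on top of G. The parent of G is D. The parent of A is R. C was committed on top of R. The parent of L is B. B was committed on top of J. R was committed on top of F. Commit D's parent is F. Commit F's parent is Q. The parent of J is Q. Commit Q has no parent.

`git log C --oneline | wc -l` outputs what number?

Walking parent pointers from C: reachable set = {C, F, Q, R}.
That is 4 commits.

4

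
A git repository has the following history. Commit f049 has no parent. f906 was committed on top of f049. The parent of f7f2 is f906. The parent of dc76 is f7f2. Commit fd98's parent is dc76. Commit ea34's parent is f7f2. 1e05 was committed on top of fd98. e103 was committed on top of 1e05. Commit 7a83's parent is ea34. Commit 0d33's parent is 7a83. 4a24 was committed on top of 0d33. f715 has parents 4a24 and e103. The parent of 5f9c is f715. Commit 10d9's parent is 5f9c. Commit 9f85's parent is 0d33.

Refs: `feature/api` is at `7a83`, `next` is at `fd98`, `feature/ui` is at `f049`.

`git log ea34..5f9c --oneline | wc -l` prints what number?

Reachable from 5f9c: {0d33, 1e05, 4a24, 5f9c, 7a83, dc76, e103, ea34, f049, f715, f7f2, f906, fd98}.
Reachable from ea34: {ea34, f049, f7f2, f906}.
In 5f9c's history but not ea34's: {0d33, 1e05, 4a24, 5f9c, 7a83, dc76, e103, f715, fd98} — 9 commits.

9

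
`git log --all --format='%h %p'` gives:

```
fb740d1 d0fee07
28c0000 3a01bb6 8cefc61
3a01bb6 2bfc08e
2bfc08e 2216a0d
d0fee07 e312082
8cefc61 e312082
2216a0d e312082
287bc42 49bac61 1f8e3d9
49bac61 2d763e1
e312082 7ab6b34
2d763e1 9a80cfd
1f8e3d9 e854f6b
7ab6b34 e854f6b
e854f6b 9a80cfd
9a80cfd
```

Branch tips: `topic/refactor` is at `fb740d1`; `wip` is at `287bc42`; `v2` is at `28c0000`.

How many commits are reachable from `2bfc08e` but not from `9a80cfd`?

5

Reachable from 2bfc08e: {2216a0d, 2bfc08e, 7ab6b34, 9a80cfd, e312082, e854f6b}.
Reachable from 9a80cfd: {9a80cfd}.
In 2bfc08e's history but not 9a80cfd's: {2216a0d, 2bfc08e, 7ab6b34, e312082, e854f6b} — 5 commits.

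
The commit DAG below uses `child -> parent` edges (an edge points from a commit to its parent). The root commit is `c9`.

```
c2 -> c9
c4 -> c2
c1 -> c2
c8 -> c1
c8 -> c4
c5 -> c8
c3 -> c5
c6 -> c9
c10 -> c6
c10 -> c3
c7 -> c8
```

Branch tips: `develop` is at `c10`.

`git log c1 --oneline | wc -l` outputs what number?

3

Walking parent pointers from c1: reachable set = {c1, c2, c9}.
That is 3 commits.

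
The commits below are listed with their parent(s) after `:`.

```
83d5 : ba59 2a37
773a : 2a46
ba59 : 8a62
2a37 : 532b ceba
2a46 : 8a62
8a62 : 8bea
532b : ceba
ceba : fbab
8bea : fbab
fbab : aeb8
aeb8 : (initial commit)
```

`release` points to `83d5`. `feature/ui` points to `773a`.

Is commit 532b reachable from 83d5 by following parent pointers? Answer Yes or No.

Yes

Ancestors of 83d5 (commits reachable by following parents): {2a37, 532b, 83d5, 8a62, 8bea, aeb8, ba59, ceba, fbab}.
532b is in that set, so it is an ancestor of 83d5.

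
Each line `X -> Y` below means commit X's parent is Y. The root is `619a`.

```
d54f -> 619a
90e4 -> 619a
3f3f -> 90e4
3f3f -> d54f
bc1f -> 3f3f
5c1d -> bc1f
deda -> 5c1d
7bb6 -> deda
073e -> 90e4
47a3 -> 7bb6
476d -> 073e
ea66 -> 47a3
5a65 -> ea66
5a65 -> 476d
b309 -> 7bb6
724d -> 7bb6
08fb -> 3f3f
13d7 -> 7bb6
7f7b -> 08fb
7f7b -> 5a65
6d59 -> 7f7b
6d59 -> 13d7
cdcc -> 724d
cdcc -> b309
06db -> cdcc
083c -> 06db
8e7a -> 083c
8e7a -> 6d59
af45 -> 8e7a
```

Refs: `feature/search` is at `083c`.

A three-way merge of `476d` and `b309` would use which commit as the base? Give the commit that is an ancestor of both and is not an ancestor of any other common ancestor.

Ancestors of 476d: {073e, 476d, 619a, 90e4}.
Ancestors of b309: {3f3f, 5c1d, 619a, 7bb6, 90e4, b309, bc1f, d54f, deda}.
Common ancestors: {619a, 90e4}.
Among these, 90e4 is not an ancestor of any other common ancestor — it is the merge base.

90e4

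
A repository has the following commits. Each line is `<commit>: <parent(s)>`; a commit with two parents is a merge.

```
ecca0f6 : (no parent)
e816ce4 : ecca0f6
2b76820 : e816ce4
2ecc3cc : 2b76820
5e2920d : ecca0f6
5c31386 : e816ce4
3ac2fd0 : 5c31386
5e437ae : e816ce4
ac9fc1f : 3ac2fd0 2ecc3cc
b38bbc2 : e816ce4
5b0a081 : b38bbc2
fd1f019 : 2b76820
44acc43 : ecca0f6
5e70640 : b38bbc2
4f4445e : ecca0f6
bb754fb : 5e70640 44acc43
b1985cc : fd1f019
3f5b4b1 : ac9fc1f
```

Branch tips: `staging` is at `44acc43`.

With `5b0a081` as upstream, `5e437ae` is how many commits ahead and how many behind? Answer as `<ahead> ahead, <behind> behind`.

Reachable from 5e437ae: {5e437ae, e816ce4, ecca0f6}.
Reachable from 5b0a081: {5b0a081, b38bbc2, e816ce4, ecca0f6}.
Only in 5e437ae's history (ahead): {5e437ae} — 1.
Only in 5b0a081's history (behind): {5b0a081, b38bbc2} — 2.

1 ahead, 2 behind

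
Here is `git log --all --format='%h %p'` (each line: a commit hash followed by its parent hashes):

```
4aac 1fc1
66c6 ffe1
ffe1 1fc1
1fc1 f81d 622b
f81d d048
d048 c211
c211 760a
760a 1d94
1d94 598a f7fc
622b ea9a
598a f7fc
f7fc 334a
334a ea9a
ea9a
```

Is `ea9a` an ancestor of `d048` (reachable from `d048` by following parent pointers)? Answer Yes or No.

Yes

Ancestors of d048 (commits reachable by following parents): {1d94, 334a, 598a, 760a, c211, d048, ea9a, f7fc}.
ea9a is in that set, so it is an ancestor of d048.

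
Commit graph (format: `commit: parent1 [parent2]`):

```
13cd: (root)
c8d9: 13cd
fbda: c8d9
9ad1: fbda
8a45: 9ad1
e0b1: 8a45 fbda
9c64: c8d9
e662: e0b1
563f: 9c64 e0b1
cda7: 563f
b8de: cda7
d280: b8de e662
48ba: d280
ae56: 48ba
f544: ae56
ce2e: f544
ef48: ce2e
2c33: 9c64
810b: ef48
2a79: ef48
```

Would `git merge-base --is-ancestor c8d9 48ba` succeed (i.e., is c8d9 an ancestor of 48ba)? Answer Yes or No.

Ancestors of 48ba (commits reachable by following parents): {13cd, 48ba, 563f, 8a45, 9ad1, 9c64, b8de, c8d9, cda7, d280, e0b1, e662, fbda}.
c8d9 is in that set, so it is an ancestor of 48ba.

Yes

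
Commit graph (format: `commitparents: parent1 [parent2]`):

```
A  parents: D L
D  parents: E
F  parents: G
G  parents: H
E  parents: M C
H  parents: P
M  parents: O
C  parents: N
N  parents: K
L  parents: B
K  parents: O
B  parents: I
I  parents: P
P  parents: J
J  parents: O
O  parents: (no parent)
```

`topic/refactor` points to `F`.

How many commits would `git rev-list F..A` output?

10

Reachable from A: {A, B, C, D, E, I, J, K, L, M, N, O, P}.
Reachable from F: {F, G, H, J, O, P}.
In A's history but not F's: {A, B, C, D, E, I, K, L, M, N} — 10 commits.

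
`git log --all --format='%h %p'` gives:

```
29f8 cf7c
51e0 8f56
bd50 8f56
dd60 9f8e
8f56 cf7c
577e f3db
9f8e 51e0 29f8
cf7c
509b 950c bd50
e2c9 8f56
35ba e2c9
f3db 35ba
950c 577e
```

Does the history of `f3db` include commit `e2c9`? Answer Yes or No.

Yes

Ancestors of f3db (commits reachable by following parents): {35ba, 8f56, cf7c, e2c9, f3db}.
e2c9 is in that set, so it is an ancestor of f3db.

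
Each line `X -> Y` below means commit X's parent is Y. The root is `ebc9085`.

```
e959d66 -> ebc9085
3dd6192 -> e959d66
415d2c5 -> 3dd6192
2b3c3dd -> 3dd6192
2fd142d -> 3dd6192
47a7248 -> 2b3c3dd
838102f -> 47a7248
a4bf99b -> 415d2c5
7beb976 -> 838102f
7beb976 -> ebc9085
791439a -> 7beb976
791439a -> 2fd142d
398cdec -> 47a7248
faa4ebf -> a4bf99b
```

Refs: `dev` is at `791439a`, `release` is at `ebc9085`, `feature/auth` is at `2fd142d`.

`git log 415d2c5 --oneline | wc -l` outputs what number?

Walking parent pointers from 415d2c5: reachable set = {3dd6192, 415d2c5, e959d66, ebc9085}.
That is 4 commits.

4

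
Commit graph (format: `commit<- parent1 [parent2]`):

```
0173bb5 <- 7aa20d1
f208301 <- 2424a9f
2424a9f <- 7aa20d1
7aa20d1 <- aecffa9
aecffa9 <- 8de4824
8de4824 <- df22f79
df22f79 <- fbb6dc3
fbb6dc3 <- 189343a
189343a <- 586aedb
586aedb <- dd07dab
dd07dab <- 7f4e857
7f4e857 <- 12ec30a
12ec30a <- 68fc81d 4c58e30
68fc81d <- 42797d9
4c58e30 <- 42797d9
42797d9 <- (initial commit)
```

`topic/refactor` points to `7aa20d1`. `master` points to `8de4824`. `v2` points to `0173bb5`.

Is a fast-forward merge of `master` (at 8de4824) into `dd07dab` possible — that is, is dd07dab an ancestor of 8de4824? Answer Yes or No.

A fast-forward from dd07dab to 8de4824 is possible iff dd07dab is an ancestor of 8de4824.
Ancestors of 8de4824: {12ec30a, 189343a, 42797d9, 4c58e30, 586aedb, 68fc81d, 7f4e857, 8de4824, dd07dab, df22f79, fbb6dc3}.
dd07dab is among them, so fast-forward is possible.

Yes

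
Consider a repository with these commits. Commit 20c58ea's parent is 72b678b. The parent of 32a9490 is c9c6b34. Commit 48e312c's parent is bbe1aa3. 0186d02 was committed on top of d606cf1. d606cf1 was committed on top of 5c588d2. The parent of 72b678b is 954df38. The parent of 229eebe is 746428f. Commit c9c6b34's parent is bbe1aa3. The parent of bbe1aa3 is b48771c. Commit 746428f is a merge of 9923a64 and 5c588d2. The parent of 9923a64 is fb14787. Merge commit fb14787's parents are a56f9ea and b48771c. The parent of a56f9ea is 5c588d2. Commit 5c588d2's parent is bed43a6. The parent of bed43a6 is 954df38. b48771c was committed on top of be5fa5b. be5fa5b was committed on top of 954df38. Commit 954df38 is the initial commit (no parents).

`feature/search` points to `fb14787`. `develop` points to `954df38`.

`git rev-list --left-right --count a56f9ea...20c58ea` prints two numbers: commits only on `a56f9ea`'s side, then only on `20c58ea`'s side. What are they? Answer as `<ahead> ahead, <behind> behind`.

Reachable from a56f9ea: {5c588d2, 954df38, a56f9ea, bed43a6}.
Reachable from 20c58ea: {20c58ea, 72b678b, 954df38}.
Only in a56f9ea's history (ahead): {5c588d2, a56f9ea, bed43a6} — 3.
Only in 20c58ea's history (behind): {20c58ea, 72b678b} — 2.

3 ahead, 2 behind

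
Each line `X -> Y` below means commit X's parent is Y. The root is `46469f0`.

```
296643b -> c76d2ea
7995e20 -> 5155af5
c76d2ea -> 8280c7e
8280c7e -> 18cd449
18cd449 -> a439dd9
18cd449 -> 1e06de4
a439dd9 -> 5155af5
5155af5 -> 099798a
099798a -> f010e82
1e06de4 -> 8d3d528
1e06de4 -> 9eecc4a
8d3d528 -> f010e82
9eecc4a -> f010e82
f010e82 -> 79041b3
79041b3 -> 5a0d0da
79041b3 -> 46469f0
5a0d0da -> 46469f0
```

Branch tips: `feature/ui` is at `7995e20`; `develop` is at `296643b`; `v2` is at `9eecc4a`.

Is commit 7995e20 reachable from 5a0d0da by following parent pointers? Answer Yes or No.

No

Ancestors of 5a0d0da: {46469f0, 5a0d0da}.
7995e20 is not in that set, so it is not an ancestor of 5a0d0da.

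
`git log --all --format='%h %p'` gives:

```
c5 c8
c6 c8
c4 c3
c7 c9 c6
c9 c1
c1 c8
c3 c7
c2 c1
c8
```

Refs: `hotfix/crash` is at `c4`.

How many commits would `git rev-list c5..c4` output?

Reachable from c4: {c1, c3, c4, c6, c7, c8, c9}.
Reachable from c5: {c5, c8}.
In c4's history but not c5's: {c1, c3, c4, c6, c7, c9} — 6 commits.

6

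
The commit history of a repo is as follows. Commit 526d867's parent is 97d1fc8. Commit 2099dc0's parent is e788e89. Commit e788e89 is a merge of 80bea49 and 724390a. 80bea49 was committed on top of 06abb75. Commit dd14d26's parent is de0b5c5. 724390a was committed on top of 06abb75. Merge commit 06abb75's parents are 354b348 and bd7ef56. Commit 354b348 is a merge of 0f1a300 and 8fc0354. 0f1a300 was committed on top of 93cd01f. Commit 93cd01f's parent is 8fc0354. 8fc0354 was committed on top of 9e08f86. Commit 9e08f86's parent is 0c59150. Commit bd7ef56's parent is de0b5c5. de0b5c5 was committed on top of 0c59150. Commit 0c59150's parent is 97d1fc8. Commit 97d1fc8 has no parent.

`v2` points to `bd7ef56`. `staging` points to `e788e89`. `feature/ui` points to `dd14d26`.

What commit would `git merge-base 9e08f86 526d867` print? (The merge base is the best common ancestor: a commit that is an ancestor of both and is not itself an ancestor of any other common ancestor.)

97d1fc8

Ancestors of 9e08f86: {0c59150, 97d1fc8, 9e08f86}.
Ancestors of 526d867: {526d867, 97d1fc8}.
Common ancestors: {97d1fc8}.
The only common ancestor is 97d1fc8, so it is the merge base.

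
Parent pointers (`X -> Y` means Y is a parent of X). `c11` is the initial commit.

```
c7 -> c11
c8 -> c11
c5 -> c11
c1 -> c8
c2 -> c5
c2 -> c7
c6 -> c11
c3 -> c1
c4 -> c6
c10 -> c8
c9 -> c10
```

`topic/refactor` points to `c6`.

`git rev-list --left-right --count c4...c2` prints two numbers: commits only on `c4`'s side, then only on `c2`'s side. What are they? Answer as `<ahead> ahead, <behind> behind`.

Reachable from c4: {c11, c4, c6}.
Reachable from c2: {c11, c2, c5, c7}.
Only in c4's history (ahead): {c4, c6} — 2.
Only in c2's history (behind): {c2, c5, c7} — 3.

2 ahead, 3 behind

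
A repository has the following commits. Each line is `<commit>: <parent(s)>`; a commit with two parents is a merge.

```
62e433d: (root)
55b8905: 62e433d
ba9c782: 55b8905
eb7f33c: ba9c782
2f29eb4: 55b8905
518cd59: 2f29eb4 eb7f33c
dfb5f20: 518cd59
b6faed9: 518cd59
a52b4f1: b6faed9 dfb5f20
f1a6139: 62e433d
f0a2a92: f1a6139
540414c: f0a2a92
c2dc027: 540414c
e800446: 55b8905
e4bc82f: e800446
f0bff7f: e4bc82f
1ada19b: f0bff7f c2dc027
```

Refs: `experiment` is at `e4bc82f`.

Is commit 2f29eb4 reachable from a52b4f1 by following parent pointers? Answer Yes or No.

Ancestors of a52b4f1 (commits reachable by following parents): {2f29eb4, 518cd59, 55b8905, 62e433d, a52b4f1, b6faed9, ba9c782, dfb5f20, eb7f33c}.
2f29eb4 is in that set, so it is an ancestor of a52b4f1.

Yes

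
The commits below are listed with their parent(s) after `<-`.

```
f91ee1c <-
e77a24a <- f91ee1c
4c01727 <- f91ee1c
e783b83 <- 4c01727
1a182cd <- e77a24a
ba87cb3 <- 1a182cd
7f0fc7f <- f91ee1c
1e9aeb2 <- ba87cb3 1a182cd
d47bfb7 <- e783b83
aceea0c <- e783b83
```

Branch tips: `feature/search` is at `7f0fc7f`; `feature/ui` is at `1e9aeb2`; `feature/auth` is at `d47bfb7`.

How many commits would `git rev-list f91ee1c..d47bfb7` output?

3

Reachable from d47bfb7: {4c01727, d47bfb7, e783b83, f91ee1c}.
Reachable from f91ee1c: {f91ee1c}.
In d47bfb7's history but not f91ee1c's: {4c01727, d47bfb7, e783b83} — 3 commits.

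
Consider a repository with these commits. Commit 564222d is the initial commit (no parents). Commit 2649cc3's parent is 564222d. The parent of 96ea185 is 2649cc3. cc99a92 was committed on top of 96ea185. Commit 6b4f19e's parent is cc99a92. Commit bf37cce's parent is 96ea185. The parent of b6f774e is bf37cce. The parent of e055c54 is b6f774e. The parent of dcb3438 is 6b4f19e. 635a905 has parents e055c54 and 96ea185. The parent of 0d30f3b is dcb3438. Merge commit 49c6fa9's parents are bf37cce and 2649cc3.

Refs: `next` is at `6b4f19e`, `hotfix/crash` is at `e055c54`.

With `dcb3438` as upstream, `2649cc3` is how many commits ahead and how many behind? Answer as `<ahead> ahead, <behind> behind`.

Reachable from 2649cc3: {2649cc3, 564222d}.
Reachable from dcb3438: {2649cc3, 564222d, 6b4f19e, 96ea185, cc99a92, dcb3438}.
Only in 2649cc3's history (ahead): {} — 0.
Only in dcb3438's history (behind): {6b4f19e, 96ea185, cc99a92, dcb3438} — 4.

0 ahead, 4 behind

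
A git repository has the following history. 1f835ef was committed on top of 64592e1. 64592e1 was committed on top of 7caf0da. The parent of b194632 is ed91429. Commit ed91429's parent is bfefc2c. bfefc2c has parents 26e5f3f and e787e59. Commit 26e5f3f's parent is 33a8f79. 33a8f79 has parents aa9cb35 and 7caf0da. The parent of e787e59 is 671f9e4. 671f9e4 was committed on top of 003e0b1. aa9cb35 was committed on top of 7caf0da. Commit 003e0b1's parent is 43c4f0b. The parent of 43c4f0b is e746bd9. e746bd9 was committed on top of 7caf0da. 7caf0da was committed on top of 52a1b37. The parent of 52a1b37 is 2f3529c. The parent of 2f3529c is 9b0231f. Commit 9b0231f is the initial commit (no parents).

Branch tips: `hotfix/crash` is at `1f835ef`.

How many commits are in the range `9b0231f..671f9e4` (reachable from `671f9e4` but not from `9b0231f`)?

Reachable from 671f9e4: {003e0b1, 2f3529c, 43c4f0b, 52a1b37, 671f9e4, 7caf0da, 9b0231f, e746bd9}.
Reachable from 9b0231f: {9b0231f}.
In 671f9e4's history but not 9b0231f's: {003e0b1, 2f3529c, 43c4f0b, 52a1b37, 671f9e4, 7caf0da, e746bd9} — 7 commits.

7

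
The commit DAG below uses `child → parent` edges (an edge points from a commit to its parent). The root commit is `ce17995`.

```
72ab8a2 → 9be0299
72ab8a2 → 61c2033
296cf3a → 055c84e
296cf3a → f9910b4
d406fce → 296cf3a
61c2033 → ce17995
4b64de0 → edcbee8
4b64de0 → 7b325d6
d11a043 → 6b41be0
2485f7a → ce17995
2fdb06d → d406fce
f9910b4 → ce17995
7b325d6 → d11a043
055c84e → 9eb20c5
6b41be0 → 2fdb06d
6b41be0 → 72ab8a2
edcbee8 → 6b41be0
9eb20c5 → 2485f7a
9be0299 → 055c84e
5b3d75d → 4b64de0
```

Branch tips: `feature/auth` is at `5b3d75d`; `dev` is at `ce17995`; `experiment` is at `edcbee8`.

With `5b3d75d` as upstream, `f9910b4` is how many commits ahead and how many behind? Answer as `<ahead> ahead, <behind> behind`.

Reachable from f9910b4: {ce17995, f9910b4}.
Reachable from 5b3d75d: {055c84e, 2485f7a, 296cf3a, 2fdb06d, 4b64de0, 5b3d75d, 61c2033, 6b41be0, 72ab8a2, 7b325d6, 9be0299, 9eb20c5, ce17995, d11a043, d406fce, edcbee8, f9910b4}.
Only in f9910b4's history (ahead): {} — 0.
Only in 5b3d75d's history (behind): {055c84e, 2485f7a, 296cf3a, 2fdb06d, 4b64de0, 5b3d75d, 61c2033, 6b41be0, 72ab8a2, 7b325d6, 9be0299, 9eb20c5, d11a043, d406fce, edcbee8} — 15.

0 ahead, 15 behind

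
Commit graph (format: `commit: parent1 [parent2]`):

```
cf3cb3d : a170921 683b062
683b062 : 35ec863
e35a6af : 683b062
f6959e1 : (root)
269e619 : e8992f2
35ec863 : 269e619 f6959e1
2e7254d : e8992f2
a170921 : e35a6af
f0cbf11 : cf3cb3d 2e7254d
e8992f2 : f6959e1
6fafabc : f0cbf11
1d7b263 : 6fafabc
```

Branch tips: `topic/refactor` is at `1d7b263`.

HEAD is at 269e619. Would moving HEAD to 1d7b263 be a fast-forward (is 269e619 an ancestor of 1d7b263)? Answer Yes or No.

Yes

A fast-forward from 269e619 to 1d7b263 is possible iff 269e619 is an ancestor of 1d7b263.
Ancestors of 1d7b263: {1d7b263, 269e619, 2e7254d, 35ec863, 683b062, 6fafabc, a170921, cf3cb3d, e35a6af, e8992f2, f0cbf11, f6959e1}.
269e619 is among them, so fast-forward is possible.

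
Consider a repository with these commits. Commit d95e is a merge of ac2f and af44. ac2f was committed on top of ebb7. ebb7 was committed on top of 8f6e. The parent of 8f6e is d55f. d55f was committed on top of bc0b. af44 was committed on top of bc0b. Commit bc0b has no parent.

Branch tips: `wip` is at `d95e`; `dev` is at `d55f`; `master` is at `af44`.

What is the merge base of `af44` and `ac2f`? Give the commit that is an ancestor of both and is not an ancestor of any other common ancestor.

bc0b

Ancestors of af44: {af44, bc0b}.
Ancestors of ac2f: {8f6e, ac2f, bc0b, d55f, ebb7}.
Common ancestors: {bc0b}.
The only common ancestor is bc0b, so it is the merge base.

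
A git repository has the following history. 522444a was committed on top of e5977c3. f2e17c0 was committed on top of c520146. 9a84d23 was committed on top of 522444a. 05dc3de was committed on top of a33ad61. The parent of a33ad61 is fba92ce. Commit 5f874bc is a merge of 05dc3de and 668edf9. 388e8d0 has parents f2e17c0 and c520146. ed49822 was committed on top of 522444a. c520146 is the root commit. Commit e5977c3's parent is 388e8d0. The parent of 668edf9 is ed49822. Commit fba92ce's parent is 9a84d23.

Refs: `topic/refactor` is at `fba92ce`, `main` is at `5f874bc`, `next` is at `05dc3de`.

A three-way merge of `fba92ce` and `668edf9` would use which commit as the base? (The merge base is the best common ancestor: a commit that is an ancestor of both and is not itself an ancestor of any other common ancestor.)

Ancestors of fba92ce: {388e8d0, 522444a, 9a84d23, c520146, e5977c3, f2e17c0, fba92ce}.
Ancestors of 668edf9: {388e8d0, 522444a, 668edf9, c520146, e5977c3, ed49822, f2e17c0}.
Common ancestors: {388e8d0, 522444a, c520146, e5977c3, f2e17c0}.
Among these, 522444a is not an ancestor of any other common ancestor — it is the merge base.

522444a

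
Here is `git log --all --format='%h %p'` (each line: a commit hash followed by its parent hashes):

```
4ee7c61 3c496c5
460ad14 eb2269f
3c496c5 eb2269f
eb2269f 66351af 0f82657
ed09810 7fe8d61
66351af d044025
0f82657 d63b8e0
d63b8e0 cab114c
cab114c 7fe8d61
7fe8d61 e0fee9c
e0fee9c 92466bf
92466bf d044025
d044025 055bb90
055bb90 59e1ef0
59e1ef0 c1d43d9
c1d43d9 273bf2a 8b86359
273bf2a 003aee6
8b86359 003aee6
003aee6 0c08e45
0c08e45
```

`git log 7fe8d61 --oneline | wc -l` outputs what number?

Walking parent pointers from 7fe8d61: reachable set = {003aee6, 055bb90, 0c08e45, 273bf2a, 59e1ef0, 7fe8d61, 8b86359, 92466bf, c1d43d9, d044025, e0fee9c}.
That is 11 commits.

11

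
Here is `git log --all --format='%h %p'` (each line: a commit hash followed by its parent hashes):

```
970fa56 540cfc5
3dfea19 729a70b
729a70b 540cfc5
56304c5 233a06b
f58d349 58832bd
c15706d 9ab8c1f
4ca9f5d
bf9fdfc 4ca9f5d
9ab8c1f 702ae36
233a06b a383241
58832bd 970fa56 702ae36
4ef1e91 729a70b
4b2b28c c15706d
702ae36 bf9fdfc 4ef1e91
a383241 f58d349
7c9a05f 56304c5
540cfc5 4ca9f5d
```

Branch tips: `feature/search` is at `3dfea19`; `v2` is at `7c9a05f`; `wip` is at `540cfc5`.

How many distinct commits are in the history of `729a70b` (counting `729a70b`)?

3

Walking parent pointers from 729a70b: reachable set = {4ca9f5d, 540cfc5, 729a70b}.
That is 3 commits.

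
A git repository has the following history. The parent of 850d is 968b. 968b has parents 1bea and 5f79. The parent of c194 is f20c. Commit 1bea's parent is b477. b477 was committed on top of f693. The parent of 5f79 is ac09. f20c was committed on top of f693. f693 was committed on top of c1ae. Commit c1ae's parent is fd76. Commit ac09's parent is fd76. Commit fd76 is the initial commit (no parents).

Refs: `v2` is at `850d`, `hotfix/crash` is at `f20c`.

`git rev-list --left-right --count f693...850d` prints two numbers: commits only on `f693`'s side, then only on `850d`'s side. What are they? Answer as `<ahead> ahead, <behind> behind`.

0 ahead, 6 behind

Reachable from f693: {c1ae, f693, fd76}.
Reachable from 850d: {1bea, 5f79, 850d, 968b, ac09, b477, c1ae, f693, fd76}.
Only in f693's history (ahead): {} — 0.
Only in 850d's history (behind): {1bea, 5f79, 850d, 968b, ac09, b477} — 6.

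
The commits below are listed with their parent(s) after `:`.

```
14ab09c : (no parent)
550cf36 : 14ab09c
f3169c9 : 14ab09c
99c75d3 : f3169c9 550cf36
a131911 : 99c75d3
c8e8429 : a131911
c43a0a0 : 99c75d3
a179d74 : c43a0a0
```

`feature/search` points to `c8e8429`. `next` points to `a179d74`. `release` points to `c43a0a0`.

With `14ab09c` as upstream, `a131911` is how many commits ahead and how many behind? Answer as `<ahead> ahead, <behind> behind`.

4 ahead, 0 behind

Reachable from a131911: {14ab09c, 550cf36, 99c75d3, a131911, f3169c9}.
Reachable from 14ab09c: {14ab09c}.
Only in a131911's history (ahead): {550cf36, 99c75d3, a131911, f3169c9} — 4.
Only in 14ab09c's history (behind): {} — 0.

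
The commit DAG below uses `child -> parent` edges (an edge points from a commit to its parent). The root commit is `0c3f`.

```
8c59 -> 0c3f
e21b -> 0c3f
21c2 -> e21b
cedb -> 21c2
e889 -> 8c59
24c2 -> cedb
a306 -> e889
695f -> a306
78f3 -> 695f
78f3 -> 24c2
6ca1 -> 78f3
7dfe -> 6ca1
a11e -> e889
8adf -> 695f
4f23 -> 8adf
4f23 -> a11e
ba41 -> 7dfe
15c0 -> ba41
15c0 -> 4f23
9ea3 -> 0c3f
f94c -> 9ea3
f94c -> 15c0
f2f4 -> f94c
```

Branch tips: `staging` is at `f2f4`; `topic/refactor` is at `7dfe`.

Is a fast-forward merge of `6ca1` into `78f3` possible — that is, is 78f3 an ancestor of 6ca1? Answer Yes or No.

Yes

A fast-forward from 78f3 to 6ca1 is possible iff 78f3 is an ancestor of 6ca1.
Ancestors of 6ca1: {0c3f, 21c2, 24c2, 695f, 6ca1, 78f3, 8c59, a306, cedb, e21b, e889}.
78f3 is among them, so fast-forward is possible.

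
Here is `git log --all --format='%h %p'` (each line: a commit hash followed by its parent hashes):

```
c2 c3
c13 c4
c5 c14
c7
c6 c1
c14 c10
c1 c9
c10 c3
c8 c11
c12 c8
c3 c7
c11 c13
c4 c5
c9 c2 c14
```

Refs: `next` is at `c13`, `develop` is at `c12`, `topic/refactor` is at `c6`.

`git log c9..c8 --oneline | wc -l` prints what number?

Reachable from c8: {c10, c11, c13, c14, c3, c4, c5, c7, c8}.
Reachable from c9: {c10, c14, c2, c3, c7, c9}.
In c8's history but not c9's: {c11, c13, c4, c5, c8} — 5 commits.

5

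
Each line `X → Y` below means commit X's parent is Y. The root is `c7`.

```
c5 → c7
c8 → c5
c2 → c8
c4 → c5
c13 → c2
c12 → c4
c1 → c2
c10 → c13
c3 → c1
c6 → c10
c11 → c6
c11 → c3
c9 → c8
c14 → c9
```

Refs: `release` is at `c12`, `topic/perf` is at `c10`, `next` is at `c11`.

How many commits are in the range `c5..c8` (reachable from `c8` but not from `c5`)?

Reachable from c8: {c5, c7, c8}.
Reachable from c5: {c5, c7}.
In c8's history but not c5's: {c8} — 1 commit.

1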